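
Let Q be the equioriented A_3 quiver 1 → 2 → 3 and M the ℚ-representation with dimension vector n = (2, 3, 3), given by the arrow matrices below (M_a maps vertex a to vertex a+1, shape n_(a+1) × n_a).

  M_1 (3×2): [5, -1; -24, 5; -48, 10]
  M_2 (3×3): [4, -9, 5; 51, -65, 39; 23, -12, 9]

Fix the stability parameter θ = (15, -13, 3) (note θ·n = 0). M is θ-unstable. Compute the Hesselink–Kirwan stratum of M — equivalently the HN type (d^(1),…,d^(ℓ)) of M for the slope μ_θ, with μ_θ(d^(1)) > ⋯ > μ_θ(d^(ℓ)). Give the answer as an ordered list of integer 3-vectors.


Barcode: M ≅ I[1,3]^2, I[2,3]. HN layers by μ_θ (3 steps, strictly decreasing):
  μ^(1)=3; μ^(2)=1; μ^(3)=-13

((0, 0, 3); (2, 2, 0); (0, 1, 0))


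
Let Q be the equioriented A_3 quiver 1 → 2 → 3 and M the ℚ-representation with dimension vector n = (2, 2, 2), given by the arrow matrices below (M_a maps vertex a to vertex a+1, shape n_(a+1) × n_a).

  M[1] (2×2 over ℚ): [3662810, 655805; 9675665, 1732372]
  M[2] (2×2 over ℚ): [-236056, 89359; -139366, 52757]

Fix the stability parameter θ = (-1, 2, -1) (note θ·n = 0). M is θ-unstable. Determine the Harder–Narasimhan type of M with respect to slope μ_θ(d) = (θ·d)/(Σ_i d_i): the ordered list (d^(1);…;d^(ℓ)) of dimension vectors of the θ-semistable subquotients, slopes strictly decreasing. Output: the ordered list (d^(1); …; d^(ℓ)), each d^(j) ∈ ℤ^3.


Interval decomposition of M: I[1,3]^2.
HN type (ℓ=2): μ^(1)=1/2; μ^(2)=-1

((0, 2, 2); (2, 0, 0))


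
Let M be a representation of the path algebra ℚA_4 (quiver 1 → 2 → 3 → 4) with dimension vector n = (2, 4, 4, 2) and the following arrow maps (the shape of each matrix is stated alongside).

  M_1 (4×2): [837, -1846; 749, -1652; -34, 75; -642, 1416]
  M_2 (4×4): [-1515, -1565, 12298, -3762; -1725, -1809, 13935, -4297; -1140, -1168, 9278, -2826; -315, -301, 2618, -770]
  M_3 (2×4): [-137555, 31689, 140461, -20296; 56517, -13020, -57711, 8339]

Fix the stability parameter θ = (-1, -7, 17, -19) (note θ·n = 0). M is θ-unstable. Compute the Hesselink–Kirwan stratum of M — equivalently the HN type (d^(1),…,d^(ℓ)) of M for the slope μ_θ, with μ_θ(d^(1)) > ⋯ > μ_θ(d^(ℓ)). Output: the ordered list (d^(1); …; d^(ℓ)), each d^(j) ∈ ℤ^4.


Via rank(M_{q-1}∘⋯∘M_p): M ≅ I[1,3], I[1,4], I[2,2]^2, I[3,3], I[3,4].
μ_θ-semistable layers: μ^(1)=17; μ^(2)=-1; μ^(3)=-4; μ^(4)=-7

((0, 0, 2, 0); (0, 0, 2, 2); (2, 2, 0, 0); (0, 2, 0, 0))


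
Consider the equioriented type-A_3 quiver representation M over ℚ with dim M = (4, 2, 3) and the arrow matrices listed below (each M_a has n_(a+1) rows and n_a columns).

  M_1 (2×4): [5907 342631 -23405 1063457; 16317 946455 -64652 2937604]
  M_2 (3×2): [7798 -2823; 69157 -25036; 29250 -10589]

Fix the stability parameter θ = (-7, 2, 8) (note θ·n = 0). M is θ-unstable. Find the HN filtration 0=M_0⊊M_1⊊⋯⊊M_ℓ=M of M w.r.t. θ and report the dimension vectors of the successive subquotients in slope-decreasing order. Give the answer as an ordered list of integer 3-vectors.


Barcode: M ≅ I[1,1]^2, I[1,3]^2, I[3,3]. HN layers by μ_θ (3 steps, strictly decreasing):
  μ^(1)=8; μ^(2)=2; μ^(3)=-7

((0, 0, 3); (0, 2, 0); (4, 0, 0))


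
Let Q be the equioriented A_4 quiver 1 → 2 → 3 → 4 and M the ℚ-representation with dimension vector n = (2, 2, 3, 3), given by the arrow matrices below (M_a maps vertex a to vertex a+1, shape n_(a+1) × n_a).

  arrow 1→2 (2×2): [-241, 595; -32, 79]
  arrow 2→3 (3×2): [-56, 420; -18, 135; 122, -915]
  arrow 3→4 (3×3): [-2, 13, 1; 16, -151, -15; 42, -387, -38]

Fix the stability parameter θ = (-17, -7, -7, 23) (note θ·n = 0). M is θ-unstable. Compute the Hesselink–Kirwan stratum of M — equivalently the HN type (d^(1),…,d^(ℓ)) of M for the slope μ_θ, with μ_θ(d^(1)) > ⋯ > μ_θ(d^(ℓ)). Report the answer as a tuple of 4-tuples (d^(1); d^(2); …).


Via rank(M_{q-1}∘⋯∘M_p): M ≅ I[1,2], I[1,4], I[3,4]^2.
μ_θ-semistable layers: μ^(1)=23; μ^(2)=-7; μ^(3)=-17

((0, 0, 0, 3); (0, 2, 3, 0); (2, 0, 0, 0))


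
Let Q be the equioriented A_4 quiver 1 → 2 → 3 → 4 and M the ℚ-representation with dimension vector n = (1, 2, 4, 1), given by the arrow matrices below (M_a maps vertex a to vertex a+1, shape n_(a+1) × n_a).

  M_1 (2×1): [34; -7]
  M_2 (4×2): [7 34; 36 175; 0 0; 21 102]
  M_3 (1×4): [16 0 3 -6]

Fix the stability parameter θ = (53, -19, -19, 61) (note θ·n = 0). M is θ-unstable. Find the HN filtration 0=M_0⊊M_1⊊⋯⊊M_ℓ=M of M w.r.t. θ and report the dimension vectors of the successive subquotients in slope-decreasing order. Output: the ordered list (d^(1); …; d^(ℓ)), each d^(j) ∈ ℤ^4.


Barcode: M ≅ I[1,3], I[2,4], I[3,3]^2. HN layers by μ_θ (3 steps, strictly decreasing):
  μ^(1)=61; μ^(2)=5; μ^(3)=-19

((0, 0, 0, 1); (1, 1, 1, 0); (0, 1, 3, 0))


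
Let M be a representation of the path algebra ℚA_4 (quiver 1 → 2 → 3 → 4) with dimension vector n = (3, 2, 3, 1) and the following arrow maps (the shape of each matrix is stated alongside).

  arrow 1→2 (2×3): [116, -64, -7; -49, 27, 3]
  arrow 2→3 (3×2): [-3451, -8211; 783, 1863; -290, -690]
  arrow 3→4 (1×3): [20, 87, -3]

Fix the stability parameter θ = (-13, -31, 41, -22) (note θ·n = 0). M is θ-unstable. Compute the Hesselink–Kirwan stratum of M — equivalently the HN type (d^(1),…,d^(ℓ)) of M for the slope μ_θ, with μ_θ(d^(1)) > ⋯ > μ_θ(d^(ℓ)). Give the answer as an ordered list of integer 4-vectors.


Interval decomposition of M: I[1,1], I[1,2], I[1,4], I[3,3]^2.
HN type (ℓ=4): μ^(1)=41; μ^(2)=19/2; μ^(3)=-13; μ^(4)=-22

((0, 0, 2, 0); (0, 0, 1, 1); (1, 0, 0, 0); (2, 2, 0, 0))


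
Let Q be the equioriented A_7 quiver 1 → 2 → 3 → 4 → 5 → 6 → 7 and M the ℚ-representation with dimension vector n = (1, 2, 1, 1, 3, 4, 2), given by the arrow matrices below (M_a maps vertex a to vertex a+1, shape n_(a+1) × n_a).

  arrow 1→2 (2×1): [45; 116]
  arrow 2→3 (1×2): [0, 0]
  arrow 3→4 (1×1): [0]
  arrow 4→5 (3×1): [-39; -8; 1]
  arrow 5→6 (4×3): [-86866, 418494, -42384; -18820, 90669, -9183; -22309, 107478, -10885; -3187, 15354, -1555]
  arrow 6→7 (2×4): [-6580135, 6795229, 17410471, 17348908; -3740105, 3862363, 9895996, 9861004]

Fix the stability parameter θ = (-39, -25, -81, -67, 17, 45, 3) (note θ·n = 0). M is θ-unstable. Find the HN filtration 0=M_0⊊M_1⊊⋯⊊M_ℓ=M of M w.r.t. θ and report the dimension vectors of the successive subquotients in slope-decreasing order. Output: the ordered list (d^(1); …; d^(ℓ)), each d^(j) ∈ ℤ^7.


Barcode: M ≅ I[1,2], I[2,2], I[3,3], I[4,7], I[5,5], I[5,7], I[6,6]^2. HN layers by μ_θ (7 steps, strictly decreasing):
  μ^(1)=45; μ^(2)=24; μ^(3)=17; μ^(4)=-25; μ^(5)=-39; μ^(6)=-67; μ^(7)=-81

((0, 0, 0, 0, 0, 2, 0); (0, 0, 0, 0, 0, 2, 2); (0, 0, 0, 0, 3, 0, 0); (0, 2, 0, 0, 0, 0, 0); (1, 0, 0, 0, 0, 0, 0); (0, 0, 0, 1, 0, 0, 0); (0, 0, 1, 0, 0, 0, 0))


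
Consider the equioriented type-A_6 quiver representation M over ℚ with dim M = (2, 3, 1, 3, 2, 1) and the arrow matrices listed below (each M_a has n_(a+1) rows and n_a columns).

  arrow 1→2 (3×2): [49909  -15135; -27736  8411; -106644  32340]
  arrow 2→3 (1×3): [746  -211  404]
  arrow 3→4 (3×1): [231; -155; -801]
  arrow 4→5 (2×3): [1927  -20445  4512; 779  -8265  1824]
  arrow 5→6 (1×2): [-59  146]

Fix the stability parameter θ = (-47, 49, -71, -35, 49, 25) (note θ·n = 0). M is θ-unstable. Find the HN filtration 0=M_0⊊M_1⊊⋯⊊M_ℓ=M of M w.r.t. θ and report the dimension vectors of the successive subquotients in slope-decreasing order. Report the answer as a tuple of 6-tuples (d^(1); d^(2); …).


Interval decomposition of M: I[1,2], I[1,4], I[2,2], I[4,4], I[4,6], I[5,5].
HN type (ℓ=5): μ^(1)=49; μ^(2)=37; μ^(3)=-19; μ^(4)=-35; μ^(5)=-47

((0, 2, 0, 0, 1, 0); (0, 0, 0, 0, 1, 1); (0, 1, 1, 1, 0, 0); (0, 0, 0, 2, 0, 0); (2, 0, 0, 0, 0, 0))


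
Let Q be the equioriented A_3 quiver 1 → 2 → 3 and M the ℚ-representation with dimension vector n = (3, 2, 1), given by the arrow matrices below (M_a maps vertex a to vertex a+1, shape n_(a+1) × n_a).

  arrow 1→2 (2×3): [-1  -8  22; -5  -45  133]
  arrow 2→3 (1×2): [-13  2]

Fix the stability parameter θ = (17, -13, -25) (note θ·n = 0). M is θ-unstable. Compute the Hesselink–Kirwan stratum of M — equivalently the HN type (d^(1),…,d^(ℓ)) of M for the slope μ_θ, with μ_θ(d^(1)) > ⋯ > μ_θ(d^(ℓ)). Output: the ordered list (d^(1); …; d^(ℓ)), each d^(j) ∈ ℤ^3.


Barcode: M ≅ I[1,1], I[1,2], I[1,3]. HN layers by μ_θ (3 steps, strictly decreasing):
  μ^(1)=17; μ^(2)=2; μ^(3)=-7

((1, 0, 0); (1, 1, 0); (1, 1, 1))


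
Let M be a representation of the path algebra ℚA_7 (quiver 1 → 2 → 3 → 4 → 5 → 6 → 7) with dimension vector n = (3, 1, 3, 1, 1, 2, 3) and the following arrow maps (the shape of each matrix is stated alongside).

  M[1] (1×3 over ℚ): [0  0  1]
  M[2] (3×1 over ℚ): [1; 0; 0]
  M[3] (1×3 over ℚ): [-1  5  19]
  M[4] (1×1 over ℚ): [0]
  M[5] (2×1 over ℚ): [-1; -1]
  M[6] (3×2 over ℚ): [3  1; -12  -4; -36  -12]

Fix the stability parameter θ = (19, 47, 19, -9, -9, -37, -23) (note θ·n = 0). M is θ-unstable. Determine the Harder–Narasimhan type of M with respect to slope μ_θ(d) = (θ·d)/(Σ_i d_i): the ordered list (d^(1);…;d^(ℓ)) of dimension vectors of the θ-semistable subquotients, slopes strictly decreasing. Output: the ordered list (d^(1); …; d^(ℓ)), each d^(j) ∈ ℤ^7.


Barcode: M ≅ I[1,1]^2, I[1,4], I[3,3]^2, I[5,7], I[6,6], I[7,7]^2. HN layers by μ_θ (3 steps, strictly decreasing):
  μ^(1)=19; μ^(2)=-23; μ^(3)=-37

((3, 1, 3, 1, 0, 0, 0); (0, 0, 0, 0, 1, 1, 3); (0, 0, 0, 0, 0, 1, 0))


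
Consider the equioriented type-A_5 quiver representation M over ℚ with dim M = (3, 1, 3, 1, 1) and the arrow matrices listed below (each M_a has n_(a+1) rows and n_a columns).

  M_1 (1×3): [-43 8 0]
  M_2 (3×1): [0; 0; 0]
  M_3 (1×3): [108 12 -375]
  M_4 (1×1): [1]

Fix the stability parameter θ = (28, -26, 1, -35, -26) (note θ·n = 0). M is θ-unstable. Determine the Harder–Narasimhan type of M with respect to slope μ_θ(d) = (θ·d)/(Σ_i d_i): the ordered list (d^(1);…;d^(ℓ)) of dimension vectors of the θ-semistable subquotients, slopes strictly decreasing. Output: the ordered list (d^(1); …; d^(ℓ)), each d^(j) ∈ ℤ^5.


Via rank(M_{q-1}∘⋯∘M_p): M ≅ I[1,1]^2, I[1,2], I[3,3]^2, I[3,5].
μ_θ-semistable layers: μ^(1)=28; μ^(2)=1; μ^(3)=-20

((2, 0, 0, 0, 0); (1, 1, 2, 0, 0); (0, 0, 1, 1, 1))


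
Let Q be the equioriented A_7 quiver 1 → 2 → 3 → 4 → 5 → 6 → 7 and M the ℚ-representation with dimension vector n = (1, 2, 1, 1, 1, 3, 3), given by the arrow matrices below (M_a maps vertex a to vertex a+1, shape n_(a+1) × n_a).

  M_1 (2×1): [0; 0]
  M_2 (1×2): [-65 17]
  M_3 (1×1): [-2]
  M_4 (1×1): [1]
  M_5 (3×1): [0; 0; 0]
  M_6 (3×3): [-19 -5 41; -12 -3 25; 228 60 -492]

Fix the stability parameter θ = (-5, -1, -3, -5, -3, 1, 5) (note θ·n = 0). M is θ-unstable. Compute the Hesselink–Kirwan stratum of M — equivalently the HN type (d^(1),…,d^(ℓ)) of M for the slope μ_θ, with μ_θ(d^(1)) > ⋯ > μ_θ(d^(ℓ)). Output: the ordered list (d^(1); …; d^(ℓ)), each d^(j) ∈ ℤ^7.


Interval decomposition of M: I[1,1], I[2,2], I[2,5], I[6,6], I[6,7]^2, I[7,7].
HN type (ℓ=5): μ^(1)=5; μ^(2)=1; μ^(3)=-1; μ^(4)=-3; μ^(5)=-5

((0, 0, 0, 0, 0, 0, 3); (0, 0, 0, 0, 0, 3, 0); (0, 1, 0, 0, 0, 0, 0); (0, 1, 1, 1, 1, 0, 0); (1, 0, 0, 0, 0, 0, 0))


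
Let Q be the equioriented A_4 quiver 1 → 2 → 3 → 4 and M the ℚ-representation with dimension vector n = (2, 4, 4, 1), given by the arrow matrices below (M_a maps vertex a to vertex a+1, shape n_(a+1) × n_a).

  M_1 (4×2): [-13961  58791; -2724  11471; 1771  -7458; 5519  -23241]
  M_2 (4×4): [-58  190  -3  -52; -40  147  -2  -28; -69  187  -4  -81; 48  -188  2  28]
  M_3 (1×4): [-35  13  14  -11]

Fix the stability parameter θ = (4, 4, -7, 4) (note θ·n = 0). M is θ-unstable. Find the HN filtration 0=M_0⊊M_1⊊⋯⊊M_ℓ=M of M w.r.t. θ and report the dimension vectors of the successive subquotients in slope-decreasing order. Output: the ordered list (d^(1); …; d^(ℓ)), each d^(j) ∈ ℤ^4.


Via rank(M_{q-1}∘⋯∘M_p): M ≅ I[1,3], I[1,4], I[2,2], I[2,3], I[3,3].
μ_θ-semistable layers: μ^(1)=4; μ^(2)=1/3; μ^(3)=-3/2; μ^(4)=-7

((0, 1, 0, 1); (2, 2, 2, 0); (0, 1, 1, 0); (0, 0, 1, 0))


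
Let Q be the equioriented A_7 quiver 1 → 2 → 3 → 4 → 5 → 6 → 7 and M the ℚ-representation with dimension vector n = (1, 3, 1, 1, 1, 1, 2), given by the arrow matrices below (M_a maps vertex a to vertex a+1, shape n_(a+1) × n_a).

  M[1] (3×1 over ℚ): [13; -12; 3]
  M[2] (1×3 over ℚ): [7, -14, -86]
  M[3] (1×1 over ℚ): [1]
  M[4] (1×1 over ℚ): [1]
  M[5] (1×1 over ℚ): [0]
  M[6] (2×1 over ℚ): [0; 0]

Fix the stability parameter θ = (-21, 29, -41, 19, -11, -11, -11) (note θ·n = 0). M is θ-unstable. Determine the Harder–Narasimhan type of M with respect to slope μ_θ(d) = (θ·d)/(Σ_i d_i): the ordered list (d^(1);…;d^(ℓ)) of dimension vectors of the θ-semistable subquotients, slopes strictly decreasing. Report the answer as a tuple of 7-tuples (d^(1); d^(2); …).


Via rank(M_{q-1}∘⋯∘M_p): M ≅ I[1,5], I[2,2]^2, I[6,6], I[7,7]^2.
μ_θ-semistable layers: μ^(1)=29; μ^(2)=4; μ^(3)=-6; μ^(4)=-11; μ^(5)=-21

((0, 2, 0, 0, 0, 0, 0); (0, 0, 0, 1, 1, 0, 0); (0, 1, 1, 0, 0, 0, 0); (0, 0, 0, 0, 0, 1, 2); (1, 0, 0, 0, 0, 0, 0))


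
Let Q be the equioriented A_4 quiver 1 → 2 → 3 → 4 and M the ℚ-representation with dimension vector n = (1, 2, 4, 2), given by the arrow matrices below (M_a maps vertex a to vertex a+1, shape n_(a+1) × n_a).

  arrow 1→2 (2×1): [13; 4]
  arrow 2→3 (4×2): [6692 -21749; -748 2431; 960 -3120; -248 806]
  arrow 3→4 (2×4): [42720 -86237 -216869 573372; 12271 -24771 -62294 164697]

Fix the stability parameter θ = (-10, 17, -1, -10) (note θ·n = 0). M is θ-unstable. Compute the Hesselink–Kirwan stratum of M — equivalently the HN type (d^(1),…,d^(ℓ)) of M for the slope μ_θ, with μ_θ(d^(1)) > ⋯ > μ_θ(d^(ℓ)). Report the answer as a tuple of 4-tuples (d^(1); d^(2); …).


Interval decomposition of M: I[1,2], I[2,4], I[3,3]^2, I[3,4].
HN type (ℓ=5): μ^(1)=17; μ^(2)=2; μ^(3)=-1; μ^(4)=-11/2; μ^(5)=-10

((0, 1, 0, 0); (0, 1, 1, 1); (0, 0, 2, 0); (0, 0, 1, 1); (1, 0, 0, 0))


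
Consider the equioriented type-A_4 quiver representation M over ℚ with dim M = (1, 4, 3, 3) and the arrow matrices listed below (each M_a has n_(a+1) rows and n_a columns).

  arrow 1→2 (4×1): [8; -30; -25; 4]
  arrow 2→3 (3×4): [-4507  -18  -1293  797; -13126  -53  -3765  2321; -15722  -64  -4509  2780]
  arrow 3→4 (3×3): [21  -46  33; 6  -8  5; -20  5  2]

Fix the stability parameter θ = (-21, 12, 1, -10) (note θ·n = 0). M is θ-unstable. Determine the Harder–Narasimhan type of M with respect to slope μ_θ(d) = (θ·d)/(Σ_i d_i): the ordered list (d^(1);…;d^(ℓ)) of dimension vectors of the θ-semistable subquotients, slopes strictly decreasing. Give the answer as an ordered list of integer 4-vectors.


Via rank(M_{q-1}∘⋯∘M_p): M ≅ I[1,4], I[2,2], I[2,4]^2.
μ_θ-semistable layers: μ^(1)=12; μ^(2)=1; μ^(3)=-21

((0, 1, 0, 0); (0, 3, 3, 3); (1, 0, 0, 0))


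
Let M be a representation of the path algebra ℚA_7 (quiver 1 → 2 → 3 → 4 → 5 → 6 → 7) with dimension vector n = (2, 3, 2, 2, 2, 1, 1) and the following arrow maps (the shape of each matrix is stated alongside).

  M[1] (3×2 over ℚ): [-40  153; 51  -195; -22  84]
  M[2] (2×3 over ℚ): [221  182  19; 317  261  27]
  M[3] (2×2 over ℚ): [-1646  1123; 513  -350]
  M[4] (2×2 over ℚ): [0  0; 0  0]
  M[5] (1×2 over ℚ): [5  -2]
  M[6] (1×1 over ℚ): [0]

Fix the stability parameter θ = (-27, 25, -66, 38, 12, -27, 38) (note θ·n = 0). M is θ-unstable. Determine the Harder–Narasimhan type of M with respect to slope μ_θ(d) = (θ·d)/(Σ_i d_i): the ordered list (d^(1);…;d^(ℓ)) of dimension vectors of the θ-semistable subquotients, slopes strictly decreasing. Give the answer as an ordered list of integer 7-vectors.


Via rank(M_{q-1}∘⋯∘M_p): M ≅ I[1,4]^2, I[2,2], I[5,5], I[5,6], I[7,7].
μ_θ-semistable layers: μ^(1)=38; μ^(2)=25; μ^(3)=12; μ^(4)=-15/2; μ^(5)=-41/2; μ^(6)=-27

((0, 0, 0, 2, 0, 0, 1); (0, 1, 0, 0, 0, 0, 0); (0, 0, 0, 0, 1, 0, 0); (0, 0, 0, 0, 1, 1, 0); (0, 2, 2, 0, 0, 0, 0); (2, 0, 0, 0, 0, 0, 0))


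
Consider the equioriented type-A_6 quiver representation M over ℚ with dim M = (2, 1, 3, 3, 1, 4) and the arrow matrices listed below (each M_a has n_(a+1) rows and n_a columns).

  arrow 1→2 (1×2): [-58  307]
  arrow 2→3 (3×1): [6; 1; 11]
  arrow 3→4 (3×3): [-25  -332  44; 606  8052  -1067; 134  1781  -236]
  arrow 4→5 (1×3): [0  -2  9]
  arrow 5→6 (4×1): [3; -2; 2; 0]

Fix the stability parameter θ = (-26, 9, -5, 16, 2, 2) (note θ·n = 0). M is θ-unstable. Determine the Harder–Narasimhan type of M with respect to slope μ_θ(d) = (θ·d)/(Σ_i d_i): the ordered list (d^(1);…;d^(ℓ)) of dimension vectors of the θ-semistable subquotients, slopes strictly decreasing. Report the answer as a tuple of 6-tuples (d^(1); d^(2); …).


Barcode: M ≅ I[1,1], I[1,6], I[3,4]^2, I[6,6]^3. HN layers by μ_θ (5 steps, strictly decreasing):
  μ^(1)=16; μ^(2)=20/3; μ^(3)=2; μ^(4)=-5; μ^(5)=-26

((0, 0, 0, 2, 0, 0); (0, 0, 0, 1, 1, 1); (0, 1, 1, 0, 0, 3); (0, 0, 2, 0, 0, 0); (2, 0, 0, 0, 0, 0))


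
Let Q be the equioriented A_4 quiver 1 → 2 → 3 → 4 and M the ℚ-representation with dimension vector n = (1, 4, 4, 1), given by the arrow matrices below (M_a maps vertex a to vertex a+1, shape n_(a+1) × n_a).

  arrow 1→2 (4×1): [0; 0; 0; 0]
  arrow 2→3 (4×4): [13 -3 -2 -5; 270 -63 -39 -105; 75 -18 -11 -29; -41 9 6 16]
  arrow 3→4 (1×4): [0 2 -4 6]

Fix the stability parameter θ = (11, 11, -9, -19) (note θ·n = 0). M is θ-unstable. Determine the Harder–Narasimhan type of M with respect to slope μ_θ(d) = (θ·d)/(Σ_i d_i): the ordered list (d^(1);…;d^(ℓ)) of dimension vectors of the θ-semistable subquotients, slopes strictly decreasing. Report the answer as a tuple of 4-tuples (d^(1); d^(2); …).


Via rank(M_{q-1}∘⋯∘M_p): M ≅ I[1,1], I[2,2], I[2,3]^2, I[2,4], I[3,3].
μ_θ-semistable layers: μ^(1)=11; μ^(2)=1; μ^(3)=-17/3; μ^(4)=-9

((1, 1, 0, 0); (0, 2, 2, 0); (0, 1, 1, 1); (0, 0, 1, 0))


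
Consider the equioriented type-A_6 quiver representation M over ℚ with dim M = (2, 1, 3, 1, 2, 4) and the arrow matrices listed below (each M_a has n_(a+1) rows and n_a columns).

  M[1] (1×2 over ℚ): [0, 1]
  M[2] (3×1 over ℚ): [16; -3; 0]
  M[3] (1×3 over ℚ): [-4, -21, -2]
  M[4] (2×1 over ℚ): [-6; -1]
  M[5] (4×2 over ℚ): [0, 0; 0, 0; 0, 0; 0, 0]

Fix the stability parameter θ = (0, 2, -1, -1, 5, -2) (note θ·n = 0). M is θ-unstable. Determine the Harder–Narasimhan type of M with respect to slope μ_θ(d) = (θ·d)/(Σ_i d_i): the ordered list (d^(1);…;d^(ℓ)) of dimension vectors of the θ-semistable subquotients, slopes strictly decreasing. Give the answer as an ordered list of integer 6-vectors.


Barcode: M ≅ I[1,1], I[1,5], I[3,3]^2, I[5,5], I[6,6]^4. HN layers by μ_θ (4 steps, strictly decreasing):
  μ^(1)=5; μ^(2)=0; μ^(3)=-1; μ^(4)=-2

((0, 0, 0, 0, 2, 0); (2, 1, 1, 1, 0, 0); (0, 0, 2, 0, 0, 0); (0, 0, 0, 0, 0, 4))


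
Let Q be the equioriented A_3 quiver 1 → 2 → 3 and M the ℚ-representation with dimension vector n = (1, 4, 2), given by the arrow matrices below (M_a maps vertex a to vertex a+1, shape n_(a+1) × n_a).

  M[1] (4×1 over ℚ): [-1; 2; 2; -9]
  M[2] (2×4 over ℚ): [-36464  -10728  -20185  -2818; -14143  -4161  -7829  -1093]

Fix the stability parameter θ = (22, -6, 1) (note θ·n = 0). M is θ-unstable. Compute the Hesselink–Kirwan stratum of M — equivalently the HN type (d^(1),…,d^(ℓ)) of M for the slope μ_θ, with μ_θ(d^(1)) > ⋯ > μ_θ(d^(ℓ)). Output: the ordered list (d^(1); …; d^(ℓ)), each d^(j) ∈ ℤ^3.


Via rank(M_{q-1}∘⋯∘M_p): M ≅ I[1,2], I[2,2], I[2,3]^2.
μ_θ-semistable layers: μ^(1)=8; μ^(2)=1; μ^(3)=-6

((1, 1, 0); (0, 0, 2); (0, 3, 0))


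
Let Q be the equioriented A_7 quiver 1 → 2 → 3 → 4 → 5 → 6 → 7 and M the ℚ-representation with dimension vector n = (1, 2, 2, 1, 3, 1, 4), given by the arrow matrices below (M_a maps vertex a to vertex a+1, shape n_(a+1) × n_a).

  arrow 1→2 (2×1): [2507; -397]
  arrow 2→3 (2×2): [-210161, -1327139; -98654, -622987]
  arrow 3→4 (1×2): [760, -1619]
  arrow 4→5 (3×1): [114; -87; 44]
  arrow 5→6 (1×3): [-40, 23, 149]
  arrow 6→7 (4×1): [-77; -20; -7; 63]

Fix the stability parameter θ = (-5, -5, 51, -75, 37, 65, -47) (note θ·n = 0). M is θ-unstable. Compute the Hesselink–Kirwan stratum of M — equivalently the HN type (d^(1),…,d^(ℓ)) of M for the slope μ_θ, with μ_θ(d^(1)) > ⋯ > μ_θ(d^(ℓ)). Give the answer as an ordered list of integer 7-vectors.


Barcode: M ≅ I[1,7], I[2,3], I[5,5]^2, I[7,7]^3. HN layers by μ_θ (6 steps, strictly decreasing):
  μ^(1)=51; μ^(2)=37; μ^(3)=55/3; μ^(4)=-5; μ^(5)=-17/2; μ^(6)=-47

((0, 0, 1, 0, 0, 0, 0); (0, 0, 0, 0, 2, 0, 0); (0, 0, 0, 0, 1, 1, 1); (0, 1, 0, 0, 0, 0, 0); (1, 1, 1, 1, 0, 0, 0); (0, 0, 0, 0, 0, 0, 3))


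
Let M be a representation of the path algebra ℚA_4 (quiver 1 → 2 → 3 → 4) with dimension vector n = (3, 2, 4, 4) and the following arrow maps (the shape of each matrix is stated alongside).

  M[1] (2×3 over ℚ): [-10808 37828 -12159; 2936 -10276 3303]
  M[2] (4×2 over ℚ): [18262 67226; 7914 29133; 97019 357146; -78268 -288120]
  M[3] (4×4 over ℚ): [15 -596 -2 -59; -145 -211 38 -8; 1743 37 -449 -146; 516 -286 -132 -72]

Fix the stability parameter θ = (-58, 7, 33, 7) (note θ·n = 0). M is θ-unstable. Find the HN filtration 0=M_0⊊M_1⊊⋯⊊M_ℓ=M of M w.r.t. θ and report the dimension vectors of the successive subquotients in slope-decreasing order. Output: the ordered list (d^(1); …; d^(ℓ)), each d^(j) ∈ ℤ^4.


Via rank(M_{q-1}∘⋯∘M_p): M ≅ I[1,1]^2, I[1,4], I[2,4], I[3,4]^2.
μ_θ-semistable layers: μ^(1)=20; μ^(2)=7; μ^(3)=-58

((0, 0, 4, 4); (0, 2, 0, 0); (3, 0, 0, 0))


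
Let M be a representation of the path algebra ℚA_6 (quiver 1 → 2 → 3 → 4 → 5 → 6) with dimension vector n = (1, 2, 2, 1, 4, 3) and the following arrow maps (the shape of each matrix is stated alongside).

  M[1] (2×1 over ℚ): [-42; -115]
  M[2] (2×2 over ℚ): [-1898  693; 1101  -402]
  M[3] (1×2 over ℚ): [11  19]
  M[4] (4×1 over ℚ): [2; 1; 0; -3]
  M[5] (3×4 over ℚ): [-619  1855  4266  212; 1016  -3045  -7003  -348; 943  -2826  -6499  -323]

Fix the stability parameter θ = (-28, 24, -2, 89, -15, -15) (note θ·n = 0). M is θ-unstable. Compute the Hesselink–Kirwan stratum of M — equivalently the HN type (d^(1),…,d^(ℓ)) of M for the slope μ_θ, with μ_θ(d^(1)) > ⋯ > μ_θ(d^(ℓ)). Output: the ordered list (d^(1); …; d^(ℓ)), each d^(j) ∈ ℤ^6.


Interval decomposition of M: I[1,6], I[2,3], I[5,5], I[5,6]^2.
HN type (ℓ=4): μ^(1)=59/3; μ^(2)=11; μ^(3)=-15; μ^(4)=-28

((0, 0, 0, 1, 1, 1); (0, 2, 2, 0, 0, 0); (0, 0, 0, 0, 3, 2); (1, 0, 0, 0, 0, 0))


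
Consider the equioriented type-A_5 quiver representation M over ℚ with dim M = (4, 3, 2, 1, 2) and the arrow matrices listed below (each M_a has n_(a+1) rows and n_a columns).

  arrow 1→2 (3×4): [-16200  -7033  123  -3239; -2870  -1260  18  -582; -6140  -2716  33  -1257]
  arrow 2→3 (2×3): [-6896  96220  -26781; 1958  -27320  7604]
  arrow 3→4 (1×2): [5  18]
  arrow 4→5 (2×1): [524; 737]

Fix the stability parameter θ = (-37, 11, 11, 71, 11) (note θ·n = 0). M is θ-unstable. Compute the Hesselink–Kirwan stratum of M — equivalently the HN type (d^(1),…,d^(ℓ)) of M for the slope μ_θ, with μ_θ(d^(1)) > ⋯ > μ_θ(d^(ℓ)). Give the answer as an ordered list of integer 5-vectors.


Interval decomposition of M: I[1,1], I[1,2], I[1,3], I[1,5], I[5,5].
HN type (ℓ=3): μ^(1)=41; μ^(2)=11; μ^(3)=-37

((0, 0, 0, 1, 1); (0, 3, 2, 0, 1); (4, 0, 0, 0, 0))


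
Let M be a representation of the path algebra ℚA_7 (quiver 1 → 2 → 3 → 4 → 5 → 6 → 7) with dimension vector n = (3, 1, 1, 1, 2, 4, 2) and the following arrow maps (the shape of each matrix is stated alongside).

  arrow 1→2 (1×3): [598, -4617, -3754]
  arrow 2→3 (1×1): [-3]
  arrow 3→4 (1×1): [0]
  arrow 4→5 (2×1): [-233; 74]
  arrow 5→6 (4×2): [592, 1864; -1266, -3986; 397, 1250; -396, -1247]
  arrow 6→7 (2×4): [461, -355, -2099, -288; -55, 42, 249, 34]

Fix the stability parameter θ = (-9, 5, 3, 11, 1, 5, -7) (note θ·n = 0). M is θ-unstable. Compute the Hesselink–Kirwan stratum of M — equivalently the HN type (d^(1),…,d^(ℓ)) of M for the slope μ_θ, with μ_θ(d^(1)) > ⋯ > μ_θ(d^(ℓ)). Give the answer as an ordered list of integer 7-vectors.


Barcode: M ≅ I[1,1]^2, I[1,3], I[4,7], I[5,6], I[6,6], I[6,7]. HN layers by μ_θ (6 steps, strictly decreasing):
  μ^(1)=5; μ^(2)=4; μ^(3)=5/2; μ^(4)=1; μ^(5)=-1; μ^(6)=-9

((0, 0, 0, 0, 0, 2, 0); (0, 1, 1, 0, 0, 0, 0); (0, 0, 0, 1, 1, 1, 1); (0, 0, 0, 0, 1, 0, 0); (0, 0, 0, 0, 0, 1, 1); (3, 0, 0, 0, 0, 0, 0))


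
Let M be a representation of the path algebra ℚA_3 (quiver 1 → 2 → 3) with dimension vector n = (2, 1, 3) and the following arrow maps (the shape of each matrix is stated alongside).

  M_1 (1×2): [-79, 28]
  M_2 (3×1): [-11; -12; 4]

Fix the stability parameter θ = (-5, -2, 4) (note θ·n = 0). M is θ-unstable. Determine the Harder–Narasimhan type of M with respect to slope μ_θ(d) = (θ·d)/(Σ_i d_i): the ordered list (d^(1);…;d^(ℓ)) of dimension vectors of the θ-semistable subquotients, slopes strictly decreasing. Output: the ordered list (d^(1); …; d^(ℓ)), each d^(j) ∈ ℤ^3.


Interval decomposition of M: I[1,1], I[1,3], I[3,3]^2.
HN type (ℓ=3): μ^(1)=4; μ^(2)=-2; μ^(3)=-5

((0, 0, 3); (0, 1, 0); (2, 0, 0))


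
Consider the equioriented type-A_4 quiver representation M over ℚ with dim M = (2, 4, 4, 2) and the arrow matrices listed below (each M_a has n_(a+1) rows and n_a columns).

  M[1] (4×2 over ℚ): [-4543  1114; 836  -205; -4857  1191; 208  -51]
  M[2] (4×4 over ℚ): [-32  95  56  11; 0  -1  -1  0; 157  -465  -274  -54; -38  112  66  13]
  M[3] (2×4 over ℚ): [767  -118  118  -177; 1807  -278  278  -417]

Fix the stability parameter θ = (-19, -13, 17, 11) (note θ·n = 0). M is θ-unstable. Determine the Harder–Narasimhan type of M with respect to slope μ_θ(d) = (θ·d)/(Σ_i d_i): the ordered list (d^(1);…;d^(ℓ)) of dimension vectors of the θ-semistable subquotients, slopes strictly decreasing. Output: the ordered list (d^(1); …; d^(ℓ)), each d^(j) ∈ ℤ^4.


Interval decomposition of M: I[1,3], I[1,4], I[2,3]^2, I[4,4].
HN type (ℓ=5): μ^(1)=17; μ^(2)=14; μ^(3)=11; μ^(4)=-13; μ^(5)=-19

((0, 0, 3, 0); (0, 0, 1, 1); (0, 0, 0, 1); (0, 4, 0, 0); (2, 0, 0, 0))


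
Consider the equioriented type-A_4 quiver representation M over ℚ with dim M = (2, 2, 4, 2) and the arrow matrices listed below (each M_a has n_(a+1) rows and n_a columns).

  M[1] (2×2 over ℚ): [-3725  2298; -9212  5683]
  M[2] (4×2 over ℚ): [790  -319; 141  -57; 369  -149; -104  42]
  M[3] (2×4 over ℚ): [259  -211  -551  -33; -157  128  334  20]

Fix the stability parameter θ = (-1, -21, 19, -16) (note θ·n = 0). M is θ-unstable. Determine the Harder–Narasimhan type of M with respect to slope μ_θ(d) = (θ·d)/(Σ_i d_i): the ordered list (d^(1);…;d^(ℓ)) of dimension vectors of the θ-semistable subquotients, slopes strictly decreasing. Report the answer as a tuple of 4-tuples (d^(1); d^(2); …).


Via rank(M_{q-1}∘⋯∘M_p): M ≅ I[1,4]^2, I[3,3]^2.
μ_θ-semistable layers: μ^(1)=19; μ^(2)=3/2; μ^(3)=-11

((0, 0, 2, 0); (0, 0, 2, 2); (2, 2, 0, 0))


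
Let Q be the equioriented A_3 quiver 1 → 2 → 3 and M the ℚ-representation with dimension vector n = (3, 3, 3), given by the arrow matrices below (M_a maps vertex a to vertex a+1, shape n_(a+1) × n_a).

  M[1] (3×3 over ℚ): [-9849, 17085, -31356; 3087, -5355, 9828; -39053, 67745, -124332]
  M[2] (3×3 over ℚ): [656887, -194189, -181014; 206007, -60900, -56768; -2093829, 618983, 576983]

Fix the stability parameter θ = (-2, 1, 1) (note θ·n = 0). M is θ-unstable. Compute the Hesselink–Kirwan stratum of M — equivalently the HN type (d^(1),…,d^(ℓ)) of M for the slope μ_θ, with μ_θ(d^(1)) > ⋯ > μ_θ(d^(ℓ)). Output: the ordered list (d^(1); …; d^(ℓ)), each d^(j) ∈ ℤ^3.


Interval decomposition of M: I[1,1]^2, I[1,3], I[2,3]^2.
HN type (ℓ=2): μ^(1)=1; μ^(2)=-2

((0, 3, 3); (3, 0, 0))


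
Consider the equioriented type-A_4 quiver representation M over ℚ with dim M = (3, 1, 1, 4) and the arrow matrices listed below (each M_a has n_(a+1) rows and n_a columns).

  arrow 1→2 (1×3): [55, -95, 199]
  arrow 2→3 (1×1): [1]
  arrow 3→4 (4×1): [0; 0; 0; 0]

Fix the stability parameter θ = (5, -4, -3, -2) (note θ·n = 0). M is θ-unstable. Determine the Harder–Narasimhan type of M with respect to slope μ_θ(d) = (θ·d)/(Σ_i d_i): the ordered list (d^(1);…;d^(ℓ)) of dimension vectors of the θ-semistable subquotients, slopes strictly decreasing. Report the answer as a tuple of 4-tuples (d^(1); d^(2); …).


Barcode: M ≅ I[1,1]^2, I[1,3], I[4,4]^4. HN layers by μ_θ (3 steps, strictly decreasing):
  μ^(1)=5; μ^(2)=-2/3; μ^(3)=-2

((2, 0, 0, 0); (1, 1, 1, 0); (0, 0, 0, 4))


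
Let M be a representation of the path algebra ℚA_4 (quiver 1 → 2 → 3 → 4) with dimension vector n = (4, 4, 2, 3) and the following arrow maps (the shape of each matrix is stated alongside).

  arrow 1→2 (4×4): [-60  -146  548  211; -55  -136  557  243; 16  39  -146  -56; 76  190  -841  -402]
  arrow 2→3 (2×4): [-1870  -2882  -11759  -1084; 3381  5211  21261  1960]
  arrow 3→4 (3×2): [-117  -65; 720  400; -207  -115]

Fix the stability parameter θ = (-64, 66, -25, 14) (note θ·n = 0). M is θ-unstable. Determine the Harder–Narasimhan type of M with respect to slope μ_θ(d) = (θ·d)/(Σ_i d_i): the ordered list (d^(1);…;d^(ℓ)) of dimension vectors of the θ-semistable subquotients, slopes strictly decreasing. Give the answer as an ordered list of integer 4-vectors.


Via rank(M_{q-1}∘⋯∘M_p): M ≅ I[1,2]^2, I[1,3], I[1,4], I[4,4]^2.
μ_θ-semistable layers: μ^(1)=66; μ^(2)=41/2; μ^(3)=55/3; μ^(4)=14; μ^(5)=-64

((0, 2, 0, 0); (0, 1, 1, 0); (0, 1, 1, 1); (0, 0, 0, 2); (4, 0, 0, 0))


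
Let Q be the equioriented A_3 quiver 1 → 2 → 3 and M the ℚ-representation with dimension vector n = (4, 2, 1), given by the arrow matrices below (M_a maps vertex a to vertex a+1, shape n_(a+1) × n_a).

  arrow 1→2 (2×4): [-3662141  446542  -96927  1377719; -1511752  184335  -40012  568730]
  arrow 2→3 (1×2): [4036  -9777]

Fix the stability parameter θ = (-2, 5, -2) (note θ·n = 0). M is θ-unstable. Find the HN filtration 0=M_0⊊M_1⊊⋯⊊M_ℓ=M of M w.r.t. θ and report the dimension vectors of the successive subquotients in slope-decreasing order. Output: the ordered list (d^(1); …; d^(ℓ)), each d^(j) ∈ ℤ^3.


Interval decomposition of M: I[1,1]^2, I[1,2], I[1,3].
HN type (ℓ=3): μ^(1)=5; μ^(2)=3/2; μ^(3)=-2

((0, 1, 0); (0, 1, 1); (4, 0, 0))


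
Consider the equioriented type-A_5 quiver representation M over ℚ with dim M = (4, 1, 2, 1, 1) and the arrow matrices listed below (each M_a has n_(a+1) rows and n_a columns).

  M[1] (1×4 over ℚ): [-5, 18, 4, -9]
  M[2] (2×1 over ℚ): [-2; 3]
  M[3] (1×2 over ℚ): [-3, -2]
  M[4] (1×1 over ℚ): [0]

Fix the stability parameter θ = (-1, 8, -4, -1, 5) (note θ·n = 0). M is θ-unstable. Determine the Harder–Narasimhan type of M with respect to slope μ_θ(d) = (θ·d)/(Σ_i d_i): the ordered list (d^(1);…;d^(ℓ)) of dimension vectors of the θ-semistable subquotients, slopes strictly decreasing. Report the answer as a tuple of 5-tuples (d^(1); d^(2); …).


Via rank(M_{q-1}∘⋯∘M_p): M ≅ I[1,1]^3, I[1,3], I[3,4], I[5,5].
μ_θ-semistable layers: μ^(1)=5; μ^(2)=2; μ^(3)=-1; μ^(4)=-4

((0, 0, 0, 0, 1); (0, 1, 1, 0, 0); (4, 0, 0, 1, 0); (0, 0, 1, 0, 0))


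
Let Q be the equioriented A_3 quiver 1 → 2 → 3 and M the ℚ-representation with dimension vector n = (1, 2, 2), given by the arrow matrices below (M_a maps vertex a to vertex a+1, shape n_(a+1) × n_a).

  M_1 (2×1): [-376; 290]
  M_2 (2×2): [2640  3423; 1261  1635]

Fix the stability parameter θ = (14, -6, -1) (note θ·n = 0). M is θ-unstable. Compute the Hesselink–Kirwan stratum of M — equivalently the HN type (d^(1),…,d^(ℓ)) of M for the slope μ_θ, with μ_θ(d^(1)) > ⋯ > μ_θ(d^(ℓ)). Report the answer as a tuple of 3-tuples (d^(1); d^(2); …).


Interval decomposition of M: I[1,3], I[2,3].
HN type (ℓ=3): μ^(1)=7/3; μ^(2)=-1; μ^(3)=-6

((1, 1, 1); (0, 0, 1); (0, 1, 0))


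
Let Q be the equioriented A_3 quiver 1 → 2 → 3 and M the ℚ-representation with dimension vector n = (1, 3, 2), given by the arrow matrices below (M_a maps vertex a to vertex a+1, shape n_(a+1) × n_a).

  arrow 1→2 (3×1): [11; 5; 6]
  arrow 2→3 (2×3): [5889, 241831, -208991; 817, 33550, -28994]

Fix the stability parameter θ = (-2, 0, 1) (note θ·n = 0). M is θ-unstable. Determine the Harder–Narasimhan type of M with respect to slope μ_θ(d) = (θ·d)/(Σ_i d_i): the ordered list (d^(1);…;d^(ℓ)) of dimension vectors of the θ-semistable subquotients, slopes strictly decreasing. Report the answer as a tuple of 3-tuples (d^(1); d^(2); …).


Barcode: M ≅ I[1,3], I[2,2], I[2,3]. HN layers by μ_θ (3 steps, strictly decreasing):
  μ^(1)=1; μ^(2)=0; μ^(3)=-2

((0, 0, 2); (0, 3, 0); (1, 0, 0))


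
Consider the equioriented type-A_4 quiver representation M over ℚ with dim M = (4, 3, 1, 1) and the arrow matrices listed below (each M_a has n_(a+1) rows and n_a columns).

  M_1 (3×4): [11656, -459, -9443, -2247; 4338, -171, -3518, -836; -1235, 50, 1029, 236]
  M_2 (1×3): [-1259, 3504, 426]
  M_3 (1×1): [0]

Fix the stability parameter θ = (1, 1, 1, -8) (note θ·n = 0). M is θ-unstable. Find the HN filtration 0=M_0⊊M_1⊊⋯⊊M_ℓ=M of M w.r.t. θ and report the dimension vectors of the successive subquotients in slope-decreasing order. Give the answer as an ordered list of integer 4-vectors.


Interval decomposition of M: I[1,1], I[1,2]^2, I[1,3], I[4,4].
HN type (ℓ=2): μ^(1)=1; μ^(2)=-8

((4, 3, 1, 0); (0, 0, 0, 1))


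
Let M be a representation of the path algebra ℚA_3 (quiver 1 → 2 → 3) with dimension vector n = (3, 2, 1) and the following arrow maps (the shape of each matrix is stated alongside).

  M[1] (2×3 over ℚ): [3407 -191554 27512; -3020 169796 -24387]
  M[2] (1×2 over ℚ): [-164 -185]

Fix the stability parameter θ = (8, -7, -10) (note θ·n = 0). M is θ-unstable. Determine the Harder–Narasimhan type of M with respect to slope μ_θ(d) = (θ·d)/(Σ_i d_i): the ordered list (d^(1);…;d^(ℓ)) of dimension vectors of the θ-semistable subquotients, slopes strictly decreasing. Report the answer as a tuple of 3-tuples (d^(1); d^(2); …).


Barcode: M ≅ I[1,1], I[1,2], I[1,3]. HN layers by μ_θ (3 steps, strictly decreasing):
  μ^(1)=8; μ^(2)=1/2; μ^(3)=-3

((1, 0, 0); (1, 1, 0); (1, 1, 1))


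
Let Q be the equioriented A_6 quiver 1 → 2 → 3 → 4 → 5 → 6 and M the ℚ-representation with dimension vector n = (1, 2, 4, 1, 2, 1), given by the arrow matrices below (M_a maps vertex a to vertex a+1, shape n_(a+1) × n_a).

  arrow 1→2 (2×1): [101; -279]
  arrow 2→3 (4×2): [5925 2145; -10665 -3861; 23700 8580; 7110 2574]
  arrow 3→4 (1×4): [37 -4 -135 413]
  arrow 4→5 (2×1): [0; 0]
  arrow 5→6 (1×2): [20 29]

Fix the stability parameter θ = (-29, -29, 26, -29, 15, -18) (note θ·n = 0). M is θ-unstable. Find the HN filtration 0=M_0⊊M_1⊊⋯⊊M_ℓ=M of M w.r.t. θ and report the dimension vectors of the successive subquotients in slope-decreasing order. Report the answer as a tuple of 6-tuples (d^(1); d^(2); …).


Interval decomposition of M: I[1,4], I[2,2], I[3,3]^3, I[5,5], I[5,6].
HN type (ℓ=4): μ^(1)=26; μ^(2)=15; μ^(3)=-3/2; μ^(4)=-29

((0, 0, 3, 0, 0, 0); (0, 0, 0, 0, 1, 0); (0, 0, 1, 1, 1, 1); (1, 2, 0, 0, 0, 0))


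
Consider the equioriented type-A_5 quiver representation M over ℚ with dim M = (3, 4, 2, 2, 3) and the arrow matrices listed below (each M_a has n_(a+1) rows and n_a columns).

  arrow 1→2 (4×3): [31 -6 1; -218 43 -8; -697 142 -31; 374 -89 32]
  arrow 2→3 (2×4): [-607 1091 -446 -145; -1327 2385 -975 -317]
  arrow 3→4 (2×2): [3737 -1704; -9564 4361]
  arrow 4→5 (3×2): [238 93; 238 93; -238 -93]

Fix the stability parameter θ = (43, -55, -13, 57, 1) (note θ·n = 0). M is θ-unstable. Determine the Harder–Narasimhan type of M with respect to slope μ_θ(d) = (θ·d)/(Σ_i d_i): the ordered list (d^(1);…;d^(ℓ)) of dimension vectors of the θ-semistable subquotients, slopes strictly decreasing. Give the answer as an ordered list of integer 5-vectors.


Barcode: M ≅ I[1,1], I[1,4], I[1,5], I[2,2]^2, I[5,5]^2. HN layers by μ_θ (6 steps, strictly decreasing):
  μ^(1)=57; μ^(2)=43; μ^(3)=29; μ^(4)=1; μ^(5)=-25/3; μ^(6)=-55

((0, 0, 0, 1, 0); (1, 0, 0, 0, 0); (0, 0, 0, 1, 1); (0, 0, 0, 0, 2); (2, 2, 2, 0, 0); (0, 2, 0, 0, 0))


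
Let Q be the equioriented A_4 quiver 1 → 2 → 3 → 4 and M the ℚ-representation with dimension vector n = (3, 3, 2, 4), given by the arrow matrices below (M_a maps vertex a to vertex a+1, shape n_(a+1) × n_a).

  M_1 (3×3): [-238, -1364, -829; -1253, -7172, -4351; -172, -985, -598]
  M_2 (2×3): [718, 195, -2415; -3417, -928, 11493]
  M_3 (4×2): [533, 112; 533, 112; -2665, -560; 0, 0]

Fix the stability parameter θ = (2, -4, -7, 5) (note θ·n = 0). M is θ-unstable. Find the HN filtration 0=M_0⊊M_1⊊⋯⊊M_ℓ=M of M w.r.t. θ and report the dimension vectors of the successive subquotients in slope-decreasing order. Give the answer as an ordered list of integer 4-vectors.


Via rank(M_{q-1}∘⋯∘M_p): M ≅ I[1,2], I[1,3], I[1,4], I[4,4]^3.
μ_θ-semistable layers: μ^(1)=5; μ^(2)=-1; μ^(3)=-3

((0, 0, 0, 4); (1, 1, 0, 0); (2, 2, 2, 0))


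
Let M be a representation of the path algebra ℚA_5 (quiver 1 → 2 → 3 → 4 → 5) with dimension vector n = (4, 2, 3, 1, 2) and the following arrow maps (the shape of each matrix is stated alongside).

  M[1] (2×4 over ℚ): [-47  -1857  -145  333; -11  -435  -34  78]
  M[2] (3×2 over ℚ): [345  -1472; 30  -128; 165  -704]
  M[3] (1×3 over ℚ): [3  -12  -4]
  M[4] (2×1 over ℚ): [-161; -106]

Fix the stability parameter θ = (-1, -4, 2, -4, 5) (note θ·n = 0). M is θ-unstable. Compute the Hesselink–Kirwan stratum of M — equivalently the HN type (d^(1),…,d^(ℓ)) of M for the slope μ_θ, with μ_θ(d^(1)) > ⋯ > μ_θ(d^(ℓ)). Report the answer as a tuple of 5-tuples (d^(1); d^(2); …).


Barcode: M ≅ I[1,1]^2, I[1,2], I[1,5], I[3,3]^2, I[5,5]. HN layers by μ_θ (4 steps, strictly decreasing):
  μ^(1)=5; μ^(2)=2; μ^(3)=-1; μ^(4)=-5/2

((0, 0, 0, 0, 2); (0, 0, 2, 0, 0); (2, 0, 1, 1, 0); (2, 2, 0, 0, 0))


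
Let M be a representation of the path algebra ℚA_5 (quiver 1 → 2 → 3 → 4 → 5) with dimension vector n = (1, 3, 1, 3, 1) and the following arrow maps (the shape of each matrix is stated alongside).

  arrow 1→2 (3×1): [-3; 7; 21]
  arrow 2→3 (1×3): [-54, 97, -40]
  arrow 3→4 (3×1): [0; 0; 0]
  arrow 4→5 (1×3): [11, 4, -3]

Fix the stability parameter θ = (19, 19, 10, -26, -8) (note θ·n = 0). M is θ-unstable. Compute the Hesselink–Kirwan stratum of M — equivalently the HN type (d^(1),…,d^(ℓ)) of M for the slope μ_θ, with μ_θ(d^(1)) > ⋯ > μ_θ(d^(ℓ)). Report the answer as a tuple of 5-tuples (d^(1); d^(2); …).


Barcode: M ≅ I[1,3], I[2,2]^2, I[4,4]^2, I[4,5]. HN layers by μ_θ (4 steps, strictly decreasing):
  μ^(1)=19; μ^(2)=16; μ^(3)=-8; μ^(4)=-26

((0, 2, 0, 0, 0); (1, 1, 1, 0, 0); (0, 0, 0, 0, 1); (0, 0, 0, 3, 0))
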